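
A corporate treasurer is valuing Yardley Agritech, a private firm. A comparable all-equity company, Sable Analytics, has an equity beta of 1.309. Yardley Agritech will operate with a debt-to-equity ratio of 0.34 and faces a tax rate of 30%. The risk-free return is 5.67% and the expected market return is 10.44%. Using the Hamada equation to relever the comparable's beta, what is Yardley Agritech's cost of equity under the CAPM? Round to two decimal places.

13.40%

β_L = β_U × [1 + (1 − t)(D/E)] = 1.309 × [1 + (1 − 0.30) × 0.34]
    = 1.309 × [1 + 0.70 × 0.34] = 1.309 × 1.2380 = 1.6205
MRP = 10.44% − 5.67% = 4.77%
E(R) = R_f + β_L × MRP = 5.67% + 1.6205 × 4.77% = 13.40%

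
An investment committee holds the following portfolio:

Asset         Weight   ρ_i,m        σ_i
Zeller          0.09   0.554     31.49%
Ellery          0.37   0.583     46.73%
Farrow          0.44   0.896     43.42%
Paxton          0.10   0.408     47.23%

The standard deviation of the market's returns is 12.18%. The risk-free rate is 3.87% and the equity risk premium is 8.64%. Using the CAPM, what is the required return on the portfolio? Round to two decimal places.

β_Zeller = 0.554 × 31.49% / 12.18% = 1.4323
β_Ellery = 0.583 × 46.73% / 12.18% = 2.2367
β_Farrow = 0.896 × 43.42% / 12.18% = 3.1941
β_Paxton = 0.408 × 47.23% / 12.18% = 1.5821
β_P = Σ w_i β_i = 0.09×1.4323 + 0.37×2.2367 + 0.44×3.1941 + 0.10×1.5821 = 2.5201
E(R_P) = R_f + β_P × MRP = 3.87% + 2.5201 × 8.64% = 25.64%

25.64%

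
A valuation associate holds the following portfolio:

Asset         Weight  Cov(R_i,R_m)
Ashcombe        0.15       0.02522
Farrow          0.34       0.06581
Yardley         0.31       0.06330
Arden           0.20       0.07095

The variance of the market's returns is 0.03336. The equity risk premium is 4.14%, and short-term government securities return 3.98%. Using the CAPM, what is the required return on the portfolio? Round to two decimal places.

11.42%

β_Ashcombe = 0.02522 / 0.03336 = 0.7560
β_Farrow = 0.06581 / 0.03336 = 1.9727
β_Yardley = 0.06330 / 0.03336 = 1.8975
β_Arden = 0.07095 / 0.03336 = 2.1268
β_P = Σ w_i β_i = 0.15×0.7560 + 0.34×1.9727 + 0.31×1.8975 + 0.20×2.1268 = 1.7977
E(R_P) = R_f + β_P × MRP = 3.98% + 1.7977 × 4.14% = 11.42%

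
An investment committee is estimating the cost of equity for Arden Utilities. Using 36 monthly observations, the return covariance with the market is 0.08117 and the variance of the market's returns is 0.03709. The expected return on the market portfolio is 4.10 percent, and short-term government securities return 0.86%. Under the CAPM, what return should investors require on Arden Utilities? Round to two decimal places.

β = Cov(R_i, R_m) / Var(R_m) = 0.08117 / 0.03709 = 2.1885
MRP = 4.10% − 0.86% = 3.24%
E(R) = R_f + β × MRP = 0.86% + 2.1885 × 3.24% = 7.95%

7.95%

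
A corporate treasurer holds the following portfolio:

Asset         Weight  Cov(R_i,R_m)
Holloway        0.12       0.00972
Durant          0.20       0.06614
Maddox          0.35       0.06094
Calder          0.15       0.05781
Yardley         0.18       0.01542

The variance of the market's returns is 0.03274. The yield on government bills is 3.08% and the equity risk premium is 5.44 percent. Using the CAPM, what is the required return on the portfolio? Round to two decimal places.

10.92%

β_Holloway = 0.00972 / 0.03274 = 0.2969
β_Durant = 0.06614 / 0.03274 = 2.0202
β_Maddox = 0.06094 / 0.03274 = 1.8613
β_Calder = 0.05781 / 0.03274 = 1.7657
β_Yardley = 0.01542 / 0.03274 = 0.4710
β_P = Σ w_i β_i = 0.12×0.2969 + 0.20×2.0202 + 0.35×1.8613 + 0.15×1.7657 + 0.18×0.4710 = 1.4408
E(R_P) = R_f + β_P × MRP = 3.08% + 1.4408 × 5.44% = 10.92%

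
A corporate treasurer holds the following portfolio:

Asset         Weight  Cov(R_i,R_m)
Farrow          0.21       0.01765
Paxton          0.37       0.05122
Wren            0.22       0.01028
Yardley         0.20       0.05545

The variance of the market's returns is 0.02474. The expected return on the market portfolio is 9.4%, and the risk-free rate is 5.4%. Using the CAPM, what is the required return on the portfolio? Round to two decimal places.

11.22%

β_Farrow = 0.01765 / 0.02474 = 0.7134
β_Paxton = 0.05122 / 0.02474 = 2.0703
β_Wren = 0.01028 / 0.02474 = 0.4155
β_Yardley = 0.05545 / 0.02474 = 2.2413
β_P = Σ w_i β_i = 0.21×0.7134 + 0.37×2.0703 + 0.22×0.4155 + 0.20×2.2413 = 1.4555
MRP = 9.4% − 5.4% = 4.00%
E(R_P) = R_f + β_P × MRP = 5.4% + 1.4555 × 4.0% = 11.22%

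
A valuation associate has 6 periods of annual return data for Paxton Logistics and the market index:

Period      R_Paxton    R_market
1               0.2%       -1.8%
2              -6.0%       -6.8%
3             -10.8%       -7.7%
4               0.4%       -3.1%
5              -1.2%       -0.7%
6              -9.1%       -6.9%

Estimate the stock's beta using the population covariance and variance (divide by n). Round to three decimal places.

1.484

Mean R_i = (0.2 − 6.0 − 10.8 + 0.4 − 1.2 − 9.1) / 6 = -4.4167%
Mean R_m = (-1.8 − 6.8 − 7.7 − 3.1 − 0.7 − 6.9) / 6 = -4.5000%
Σ(R_i − R̄_i)(R_m − R̄_m) = 66.7400  ⇒  Cov = 66.7400 / 6 = 11.1233
Σ(R_m − R̄_m)² = 44.9800  ⇒  Var(R_m) = 44.9800 / 6 = 7.4967
β = Cov / Var(R_m) = 11.1233 / 7.4967 = 1.4838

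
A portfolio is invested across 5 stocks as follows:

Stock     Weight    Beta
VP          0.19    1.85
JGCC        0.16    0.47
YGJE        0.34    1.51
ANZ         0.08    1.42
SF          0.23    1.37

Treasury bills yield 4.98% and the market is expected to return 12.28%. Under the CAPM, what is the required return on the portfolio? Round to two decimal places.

β_P = Σ w_i β_i = 0.19×1.85 + 0.16×0.47 + 0.34×1.51 + 0.08×1.42 + 0.23×1.37 = 1.3688
MRP = 12.28% − 4.98% = 7.30%
E(R_P) = R_f + β_P × MRP = 4.98% + 1.3688 × 7.30% = 14.97%

14.97%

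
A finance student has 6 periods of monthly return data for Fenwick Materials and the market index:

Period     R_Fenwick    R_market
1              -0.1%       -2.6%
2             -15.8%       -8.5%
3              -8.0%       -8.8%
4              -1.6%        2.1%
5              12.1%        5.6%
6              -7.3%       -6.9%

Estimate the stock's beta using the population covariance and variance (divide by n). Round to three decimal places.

1.418

Mean R_i = (-0.1 − 15.8 − 8.0 − 1.6 + 12.1 − 7.3) / 6 = -3.4500%
Mean R_m = (-2.6 − 8.5 − 8.8 + 2.1 + 5.6 − 6.9) / 6 = -3.1833%
Σ(R_i − R̄_i)(R_m − R̄_m) = 253.8350  ⇒  Cov = 253.8350 / 6 = 42.3058
Σ(R_m − R̄_m)² = 179.0283  ⇒  Var(R_m) = 179.0283 / 6 = 29.8381
β = Cov / Var(R_m) = 42.3058 / 29.8381 = 1.4178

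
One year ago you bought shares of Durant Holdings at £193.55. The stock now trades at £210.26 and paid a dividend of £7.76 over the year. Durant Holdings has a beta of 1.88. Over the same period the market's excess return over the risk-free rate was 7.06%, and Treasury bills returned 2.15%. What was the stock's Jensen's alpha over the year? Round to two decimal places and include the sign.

-2.78%

Realised HPR = (P1 + D1 − P0) / P0 = (210.26 + 7.76 − 193.55) / 193.55 = 24.47 / 193.55 = 12.6427%
CAPM required = R_f + β·MRP = 2.15% + 1.88 × 7.06% = 15.4228%
α = realised − required = 12.6427% − 15.4228% = -2.78%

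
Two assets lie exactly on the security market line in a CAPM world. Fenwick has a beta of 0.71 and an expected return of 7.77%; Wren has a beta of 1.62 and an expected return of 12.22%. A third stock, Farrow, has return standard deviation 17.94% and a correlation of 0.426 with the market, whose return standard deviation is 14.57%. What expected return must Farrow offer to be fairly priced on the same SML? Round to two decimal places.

MRP = (12.22% − 7.77%) / (1.62 − 0.71) = 4.8901%
R_f = 7.77% − 0.71 × 4.8901% = 4.2980%
β_Farrow = ρ·σ_i/σ_m = 0.426 × 17.94 / 14.57 = 0.5245
E(R_Farrow) = R_f + β × MRP = 4.2980% + 0.5245 × 4.8901% = 6.86%

6.86%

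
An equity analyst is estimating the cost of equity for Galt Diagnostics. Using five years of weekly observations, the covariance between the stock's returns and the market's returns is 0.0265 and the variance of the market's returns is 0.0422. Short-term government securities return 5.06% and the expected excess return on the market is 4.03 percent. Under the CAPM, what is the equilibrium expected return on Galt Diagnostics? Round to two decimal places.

7.59%

β = Cov(R_i, R_m) / Var(R_m) = 0.0265 / 0.0422 = 0.6280
E(R) = R_f + β × MRP = 5.06% + 0.6280 × 4.03% = 7.59%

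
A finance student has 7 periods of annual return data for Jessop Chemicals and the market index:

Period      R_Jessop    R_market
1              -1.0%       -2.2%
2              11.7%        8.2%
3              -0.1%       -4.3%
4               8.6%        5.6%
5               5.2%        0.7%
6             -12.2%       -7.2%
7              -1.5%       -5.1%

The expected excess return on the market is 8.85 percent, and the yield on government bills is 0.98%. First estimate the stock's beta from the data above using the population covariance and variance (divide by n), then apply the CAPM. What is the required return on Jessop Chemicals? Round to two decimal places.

Mean R_i = (-1.0 + 11.7 − 0.1 + 8.6 + 5.2 − 12.2 − 1.5) / 7 = 1.5286%
Mean R_m = (-2.2 + 8.2 − 4.3 + 5.6 + 0.7 − 7.2 − 5.1) / 7 = -0.6143%
Σ(R_i − R̄_i)(R_m − R̄_m) = 252.4329  ⇒  Cov = 252.4329 / 7 = 36.0618
Σ(R_m − R̄_m)² = 197.6286  ⇒  Var(R_m) = 197.6286 / 7 = 28.2327
β = Cov / Var(R_m) = 36.0618 / 28.2327 = 1.2773
E(R) = R_f + β × MRP = 0.98% + 1.2773 × 8.85% = 12.28%

12.28%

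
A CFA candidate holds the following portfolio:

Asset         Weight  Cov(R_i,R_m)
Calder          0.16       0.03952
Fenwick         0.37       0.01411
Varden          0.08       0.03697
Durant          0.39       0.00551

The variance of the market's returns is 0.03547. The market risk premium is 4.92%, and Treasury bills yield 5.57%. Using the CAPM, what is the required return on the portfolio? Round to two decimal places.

β_Calder = 0.03952 / 0.03547 = 1.1142
β_Fenwick = 0.01411 / 0.03547 = 0.3978
β_Varden = 0.03697 / 0.03547 = 1.0423
β_Durant = 0.00551 / 0.03547 = 0.1553
β_P = Σ w_i β_i = 0.16×1.1142 + 0.37×0.3978 + 0.08×1.0423 + 0.39×0.1553 = 0.4694
E(R_P) = R_f + β_P × MRP = 5.57% + 0.4694 × 4.92% = 7.88%

7.88%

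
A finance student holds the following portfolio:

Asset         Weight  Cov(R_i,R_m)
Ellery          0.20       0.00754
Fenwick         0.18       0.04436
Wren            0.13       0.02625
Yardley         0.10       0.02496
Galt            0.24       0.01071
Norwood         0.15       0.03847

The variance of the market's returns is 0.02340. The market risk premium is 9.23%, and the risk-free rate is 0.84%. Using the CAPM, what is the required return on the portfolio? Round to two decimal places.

10.20%

β_Ellery = 0.00754 / 0.02340 = 0.3222
β_Fenwick = 0.04436 / 0.02340 = 1.8957
β_Wren = 0.02625 / 0.02340 = 1.1218
β_Yardley = 0.02496 / 0.02340 = 1.0667
β_Galt = 0.01071 / 0.02340 = 0.4577
β_Norwood = 0.03847 / 0.02340 = 1.6440
β_P = Σ w_i β_i = 0.20×0.3222 + 0.18×1.8957 + 0.13×1.1218 + 0.10×1.0667 + 0.24×0.4577 + 0.15×1.6440 = 1.0146
E(R_P) = R_f + β_P × MRP = 0.84% + 1.0146 × 9.23% = 10.20%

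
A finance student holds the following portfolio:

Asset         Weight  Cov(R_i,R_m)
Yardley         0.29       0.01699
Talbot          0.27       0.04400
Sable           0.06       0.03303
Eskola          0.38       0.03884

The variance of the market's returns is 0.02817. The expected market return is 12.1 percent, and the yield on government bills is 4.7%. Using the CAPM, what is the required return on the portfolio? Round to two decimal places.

β_Yardley = 0.01699 / 0.02817 = 0.6031
β_Talbot = 0.04400 / 0.02817 = 1.5619
β_Sable = 0.03303 / 0.02817 = 1.1725
β_Eskola = 0.03884 / 0.02817 = 1.3788
β_P = Σ w_i β_i = 0.29×0.6031 + 0.27×1.5619 + 0.06×1.1725 + 0.38×1.3788 = 1.1909
MRP = 12.1% − 4.7% = 7.40%
E(R_P) = R_f + β_P × MRP = 4.7% + 1.1909 × 7.4% = 13.51%

13.51%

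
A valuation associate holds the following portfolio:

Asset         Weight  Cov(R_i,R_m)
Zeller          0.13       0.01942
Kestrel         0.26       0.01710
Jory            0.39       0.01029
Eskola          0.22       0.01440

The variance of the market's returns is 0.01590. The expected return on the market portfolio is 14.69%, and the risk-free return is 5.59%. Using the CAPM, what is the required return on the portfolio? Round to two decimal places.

13.69%

β_Zeller = 0.01942 / 0.01590 = 1.2214
β_Kestrel = 0.01710 / 0.01590 = 1.0755
β_Jory = 0.01029 / 0.01590 = 0.6472
β_Eskola = 0.01440 / 0.01590 = 0.9057
β_P = Σ w_i β_i = 0.13×1.2214 + 0.26×1.0755 + 0.39×0.6472 + 0.22×0.9057 = 0.8901
MRP = 14.69% − 5.59% = 9.10%
E(R_P) = R_f + β_P × MRP = 5.59% + 0.8901 × 9.10% = 13.69%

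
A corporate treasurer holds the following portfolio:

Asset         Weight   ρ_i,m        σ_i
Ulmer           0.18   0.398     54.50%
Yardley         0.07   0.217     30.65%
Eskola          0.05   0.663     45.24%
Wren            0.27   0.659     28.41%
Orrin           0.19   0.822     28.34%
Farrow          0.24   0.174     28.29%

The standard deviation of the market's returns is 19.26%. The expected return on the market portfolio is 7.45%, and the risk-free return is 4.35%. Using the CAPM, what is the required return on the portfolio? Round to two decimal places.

β_Ulmer = 0.398 × 54.50% / 19.26% = 1.1262
β_Yardley = 0.217 × 30.65% / 19.26% = 0.3453
β_Eskola = 0.663 × 45.24% / 19.26% = 1.5573
β_Wren = 0.659 × 28.41% / 19.26% = 0.9721
β_Orrin = 0.822 × 28.34% / 19.26% = 1.2095
β_Farrow = 0.174 × 28.29% / 19.26% = 0.2556
β_P = Σ w_i β_i = 0.18×1.1262 + 0.07×0.3453 + 0.05×1.5573 + 0.27×0.9721 + 0.19×1.2095 + 0.24×0.2556 = 0.8584
MRP = 7.45% − 4.35% = 3.10%
E(R_P) = R_f + β_P × MRP = 4.35% + 0.8584 × 3.10% = 7.01%

7.01%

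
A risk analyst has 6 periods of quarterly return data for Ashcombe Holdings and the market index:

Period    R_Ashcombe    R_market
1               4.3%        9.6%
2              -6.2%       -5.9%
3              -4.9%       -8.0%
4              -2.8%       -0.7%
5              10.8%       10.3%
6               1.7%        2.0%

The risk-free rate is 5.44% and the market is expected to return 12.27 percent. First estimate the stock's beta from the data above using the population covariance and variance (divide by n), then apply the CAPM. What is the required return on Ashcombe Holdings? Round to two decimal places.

10.81%

Mean R_i = (4.3 − 6.2 − 4.9 − 2.8 + 10.8 + 1.7) / 6 = 0.4833%
Mean R_m = (9.6 − 5.9 − 8.0 − 0.7 + 10.3 + 2.0) / 6 = 1.2167%
Σ(R_i − R̄_i)(R_m − R̄_m) = 230.1317  ⇒  Cov = 230.1317 / 6 = 38.3553
Σ(R_m − R̄_m)² = 292.6683  ⇒  Var(R_m) = 292.6683 / 6 = 48.7781
β = Cov / Var(R_m) = 38.3553 / 48.7781 = 0.7863
MRP = 12.27% − 5.44% = 6.83%
E(R) = R_f + β × MRP = 5.44% + 0.7863 × 6.83% = 10.81%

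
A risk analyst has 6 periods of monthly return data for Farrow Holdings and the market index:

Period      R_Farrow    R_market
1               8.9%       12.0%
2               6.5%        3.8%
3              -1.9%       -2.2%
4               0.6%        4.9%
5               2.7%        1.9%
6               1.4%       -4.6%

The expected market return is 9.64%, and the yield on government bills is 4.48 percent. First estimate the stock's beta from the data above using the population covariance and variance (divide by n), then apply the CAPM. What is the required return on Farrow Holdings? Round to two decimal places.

7.19%

Mean R_i = (8.9 + 6.5 − 1.9 + 0.6 + 2.7 + 1.4) / 6 = 3.0333%
Mean R_m = (12.0 + 3.8 − 2.2 + 4.9 + 1.9 − 4.6) / 6 = 2.6333%
Σ(R_i − R̄_i)(R_m − R̄_m) = 89.3833  ⇒  Cov = 89.3833 / 6 = 14.8972
Σ(R_m − R̄_m)² = 170.4533  ⇒  Var(R_m) = 170.4533 / 6 = 28.4089
β = Cov / Var(R_m) = 14.8972 / 28.4089 = 0.5244
MRP = 9.64% − 4.48% = 5.16%
E(R) = R_f + β × MRP = 4.48% + 0.5244 × 5.16% = 7.19%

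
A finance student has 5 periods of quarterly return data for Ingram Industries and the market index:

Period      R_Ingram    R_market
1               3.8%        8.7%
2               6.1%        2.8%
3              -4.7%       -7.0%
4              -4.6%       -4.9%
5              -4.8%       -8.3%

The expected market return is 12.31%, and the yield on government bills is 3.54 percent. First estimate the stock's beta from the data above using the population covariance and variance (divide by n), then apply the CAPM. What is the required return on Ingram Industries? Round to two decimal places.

Mean R_i = (3.8 + 6.1 − 4.7 − 4.6 − 4.8) / 5 = -0.8400%
Mean R_m = (8.7 + 2.8 − 7.0 − 4.9 − 8.3) / 5 = -1.7400%
Σ(R_i − R̄_i)(R_m − R̄_m) = 138.1120  ⇒  Cov = 138.1120 / 5 = 27.6224
Σ(R_m − R̄_m)² = 210.2920  ⇒  Var(R_m) = 210.2920 / 5 = 42.0584
β = Cov / Var(R_m) = 27.6224 / 42.0584 = 0.6568
MRP = 12.31% − 3.54% = 8.77%
E(R) = R_f + β × MRP = 3.54% + 0.6568 × 8.77% = 9.30%

9.30%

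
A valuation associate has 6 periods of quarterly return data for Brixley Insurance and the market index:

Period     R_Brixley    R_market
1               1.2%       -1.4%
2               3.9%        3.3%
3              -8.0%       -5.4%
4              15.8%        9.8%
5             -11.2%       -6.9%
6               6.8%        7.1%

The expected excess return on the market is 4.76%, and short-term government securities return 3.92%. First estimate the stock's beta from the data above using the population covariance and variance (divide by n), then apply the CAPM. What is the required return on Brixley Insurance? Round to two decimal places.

Mean R_i = (1.2 + 3.9 − 8.0 + 15.8 − 11.2 + 6.8) / 6 = 1.4167%
Mean R_m = (-1.4 + 3.3 − 5.4 + 9.8 − 6.9 + 7.1) / 6 = 1.0833%
Σ(R_i − R̄_i)(R_m − R̄_m) = 325.5817  ⇒  Cov = 325.5817 / 6 = 54.2636
Σ(R_m − R̄_m)² = 229.0283  ⇒  Var(R_m) = 229.0283 / 6 = 38.1714
β = Cov / Var(R_m) = 54.2636 / 38.1714 = 1.4216
E(R) = R_f + β × MRP = 3.92% + 1.4216 × 4.76% = 10.69%

10.69%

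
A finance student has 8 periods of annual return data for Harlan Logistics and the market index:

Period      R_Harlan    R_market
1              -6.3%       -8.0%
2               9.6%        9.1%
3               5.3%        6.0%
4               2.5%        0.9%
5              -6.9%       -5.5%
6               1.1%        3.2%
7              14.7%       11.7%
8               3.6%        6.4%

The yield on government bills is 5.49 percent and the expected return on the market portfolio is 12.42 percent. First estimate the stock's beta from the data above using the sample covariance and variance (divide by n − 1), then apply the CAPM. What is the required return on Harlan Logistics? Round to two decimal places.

12.57%

Mean R_i = (-6.3 + 9.6 + 5.3 + 2.5 − 6.9 + 1.1 + 14.7 + 3.6) / 8 = 2.9500%
Mean R_m = (-8.0 + 9.1 + 6.0 + 0.9 − 5.5 + 3.2 + 11.7 + 6.4) / 8 = 2.9750%
Σ(R_i − R̄_i)(R_m − R̄_m) = 338.1000  ⇒  Cov = 338.1000 / 7 = 48.3000
Σ(R_m − R̄_m)² = 331.1550  ⇒  Var(R_m) = 331.1550 / 7 = 47.3079
β = Cov / Var(R_m) = 48.3000 / 47.3079 = 1.0210
MRP = 12.42% − 5.49% = 6.93%
E(R) = R_f + β × MRP = 5.49% + 1.0210 × 6.93% = 12.57%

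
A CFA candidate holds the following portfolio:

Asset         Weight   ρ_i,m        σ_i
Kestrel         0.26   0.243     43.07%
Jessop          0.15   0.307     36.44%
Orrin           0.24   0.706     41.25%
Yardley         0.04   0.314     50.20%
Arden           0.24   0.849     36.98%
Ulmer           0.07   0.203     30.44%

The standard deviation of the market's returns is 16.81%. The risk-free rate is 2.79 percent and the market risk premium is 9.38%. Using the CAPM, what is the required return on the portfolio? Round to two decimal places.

β_Kestrel = 0.243 × 43.07% / 16.81% = 0.6226
β_Jessop = 0.307 × 36.44% / 16.81% = 0.6655
β_Orrin = 0.706 × 41.25% / 16.81% = 1.7325
β_Yardley = 0.314 × 50.20% / 16.81% = 0.9377
β_Arden = 0.849 × 36.98% / 16.81% = 1.8677
β_Ulmer = 0.203 × 30.44% / 16.81% = 0.3676
β_P = Σ w_i β_i = 0.26×0.6226 + 0.15×0.6655 + 0.24×1.7325 + 0.04×0.9377 + 0.24×1.8677 + 0.07×0.3676 = 1.1890
E(R_P) = R_f + β_P × MRP = 2.79% + 1.1890 × 9.38% = 13.94%

13.94%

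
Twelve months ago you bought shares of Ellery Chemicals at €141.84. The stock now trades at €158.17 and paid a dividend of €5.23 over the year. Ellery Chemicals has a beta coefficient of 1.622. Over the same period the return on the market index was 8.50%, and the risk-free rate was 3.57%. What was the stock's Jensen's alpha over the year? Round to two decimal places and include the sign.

+3.63%

Realised HPR = (P1 + D1 − P0) / P0 = (158.17 + 5.23 − 141.84) / 141.84 = 21.56 / 141.84 = 15.2002%
MRP = 8.50% − 3.57% = 4.93%
CAPM required = R_f + β·MRP = 3.57% + 1.622 × 4.93% = 11.56646%
α = realised − required = 15.2002% − 11.56646% = +3.63%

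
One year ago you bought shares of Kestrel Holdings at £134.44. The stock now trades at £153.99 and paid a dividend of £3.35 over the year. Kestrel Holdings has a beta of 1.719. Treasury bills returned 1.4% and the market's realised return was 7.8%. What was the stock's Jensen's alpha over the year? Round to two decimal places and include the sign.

+4.63%

Realised HPR = (P1 + D1 − P0) / P0 = (153.99 + 3.35 − 134.44) / 134.44 = 22.90 / 134.44 = 17.0336%
MRP = 7.8% − 1.4% = 6.40%
CAPM required = R_f + β·MRP = 1.4% + 1.719 × 6.4% = 12.4016%
α = realised − required = 17.0336% − 12.4016% = +4.63%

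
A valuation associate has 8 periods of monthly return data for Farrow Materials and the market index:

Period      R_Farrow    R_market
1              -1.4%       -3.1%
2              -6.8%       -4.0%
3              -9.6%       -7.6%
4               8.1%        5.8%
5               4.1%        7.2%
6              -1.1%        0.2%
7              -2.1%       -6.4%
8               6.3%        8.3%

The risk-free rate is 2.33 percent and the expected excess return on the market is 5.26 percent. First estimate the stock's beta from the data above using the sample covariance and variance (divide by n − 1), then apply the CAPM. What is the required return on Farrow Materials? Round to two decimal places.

6.98%

Mean R_i = (-1.4 − 6.8 − 9.6 + 8.1 + 4.1 − 1.1 − 2.1 + 6.3) / 8 = -0.3125%
Mean R_m = (-3.1 − 4.0 − 7.6 + 5.8 + 7.2 + 0.2 − 6.4 + 8.3) / 8 = 0.0500%
Σ(R_i − R̄_i)(R_m − R̄_m) = 246.6350  ⇒  Cov = 246.6350 / 7 = 35.2336
Σ(R_m − R̄_m)² = 278.7200  ⇒  Var(R_m) = 278.7200 / 7 = 39.8171
β = Cov / Var(R_m) = 35.2336 / 39.8171 = 0.8849
E(R) = R_f + β × MRP = 2.33% + 0.8849 × 5.26% = 6.98%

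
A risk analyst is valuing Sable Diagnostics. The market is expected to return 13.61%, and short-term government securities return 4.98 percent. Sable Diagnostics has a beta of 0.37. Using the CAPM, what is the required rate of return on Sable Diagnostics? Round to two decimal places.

Market risk premium = E(R_m) − R_f = 13.61% − 4.98% = 8.63%
E(R) = R_f + β × MRP = 4.98% + 0.37 × 8.63% = 8.17%

8.17%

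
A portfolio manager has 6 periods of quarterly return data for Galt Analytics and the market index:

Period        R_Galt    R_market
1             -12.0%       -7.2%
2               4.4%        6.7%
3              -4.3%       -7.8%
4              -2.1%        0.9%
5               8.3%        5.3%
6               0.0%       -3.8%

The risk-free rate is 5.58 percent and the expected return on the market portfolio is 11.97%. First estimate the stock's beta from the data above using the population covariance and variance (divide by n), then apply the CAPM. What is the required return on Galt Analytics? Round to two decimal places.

Mean R_i = (-12.0 + 4.4 − 4.3 − 2.1 + 8.3 + 0.0) / 6 = -0.9500%
Mean R_m = (-7.2 + 6.7 − 7.8 + 0.9 + 5.3 − 3.8) / 6 = -0.9833%
Σ(R_i − R̄_i)(R_m − R̄_m) = 185.9150  ⇒  Cov = 185.9150 / 6 = 30.9858
Σ(R_m − R̄_m)² = 195.1083  ⇒  Var(R_m) = 195.1083 / 6 = 32.5181
β = Cov / Var(R_m) = 30.9858 / 32.5181 = 0.9529
MRP = 11.97% − 5.58% = 6.39%
E(R) = R_f + β × MRP = 5.58% + 0.9529 × 6.39% = 11.67%

11.67%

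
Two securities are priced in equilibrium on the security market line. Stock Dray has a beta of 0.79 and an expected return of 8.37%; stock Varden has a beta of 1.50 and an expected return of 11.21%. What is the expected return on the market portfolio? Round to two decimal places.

Both satisfy E(R) = R_f + β·MRP, so the slope of the SML is
MRP = (11.21% − 8.37%) / (1.50 − 0.79) = 2.84% / 0.71 = 4.0000%
R_f = E(R_Dray) − β_Dray·MRP = 8.37% − 0.79 × 4.0000% = 5.2100%
E(R_m) = R_f + MRP = 5.2100% + 4.0000% = 9.21%

9.21%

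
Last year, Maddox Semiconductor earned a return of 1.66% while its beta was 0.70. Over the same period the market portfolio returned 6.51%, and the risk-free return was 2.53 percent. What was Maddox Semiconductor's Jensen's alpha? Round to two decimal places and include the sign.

-3.66%

Market excess return = 6.51% − 2.53% = 3.98%
CAPM benchmark = R_f + β(R_m − R_f) = 2.53% + 0.70 × 3.98% = 5.3160%
α = actual − benchmark = 1.66% − 5.3160% = -3.66%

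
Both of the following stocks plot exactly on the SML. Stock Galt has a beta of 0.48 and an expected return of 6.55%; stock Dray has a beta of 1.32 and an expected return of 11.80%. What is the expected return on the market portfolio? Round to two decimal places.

Both satisfy E(R) = R_f + β·MRP, so the slope of the SML is
MRP = (11.80% − 6.55%) / (1.32 − 0.48) = 5.25% / 0.84 = 6.2500%
R_f = E(R_Galt) − β_Galt·MRP = 6.55% − 0.48 × 6.2500% = 3.5500%
E(R_m) = R_f + MRP = 3.5500% + 6.2500% = 9.80%

9.80%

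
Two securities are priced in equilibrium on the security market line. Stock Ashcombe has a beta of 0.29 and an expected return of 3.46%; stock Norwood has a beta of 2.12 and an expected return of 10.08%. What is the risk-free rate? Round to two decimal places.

2.41%

Both satisfy E(R) = R_f + β·MRP, so the slope of the SML is
MRP = (10.08% − 3.46%) / (2.12 − 0.29) = 6.62% / 1.83 = 3.6175%
R_f = E(R_Ashcombe) − β_Ashcombe·MRP = 3.46% − 0.29 × 3.6175% = 2.4109%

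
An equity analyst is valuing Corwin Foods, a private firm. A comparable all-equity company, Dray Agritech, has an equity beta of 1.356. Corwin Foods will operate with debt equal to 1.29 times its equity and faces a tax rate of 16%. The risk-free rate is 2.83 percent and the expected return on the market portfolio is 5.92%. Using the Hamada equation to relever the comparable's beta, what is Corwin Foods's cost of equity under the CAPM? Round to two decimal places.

11.56%

β_L = β_U × [1 + (1 − t)(D/E)] = 1.356 × [1 + (1 − 0.16) × 1.29]
    = 1.356 × [1 + 0.84 × 1.29] = 1.356 × 2.0836 = 2.8254
MRP = 5.92% − 2.83% = 3.09%
E(R) = R_f + β_L × MRP = 2.83% + 2.8254 × 3.09% = 11.56%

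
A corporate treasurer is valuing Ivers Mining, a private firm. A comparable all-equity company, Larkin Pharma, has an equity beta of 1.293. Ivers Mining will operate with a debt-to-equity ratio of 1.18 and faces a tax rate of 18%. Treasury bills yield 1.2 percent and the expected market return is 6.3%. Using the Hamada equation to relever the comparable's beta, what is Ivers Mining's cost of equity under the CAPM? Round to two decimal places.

14.17%

β_L = β_U × [1 + (1 − t)(D/E)] = 1.293 × [1 + (1 − 0.18) × 1.18]
    = 1.293 × [1 + 0.82 × 1.18] = 1.293 × 1.9676 = 2.5441
MRP = 6.3% − 1.2% = 5.10%
E(R) = R_f + β_L × MRP = 1.2% + 2.5441 × 5.1% = 14.17%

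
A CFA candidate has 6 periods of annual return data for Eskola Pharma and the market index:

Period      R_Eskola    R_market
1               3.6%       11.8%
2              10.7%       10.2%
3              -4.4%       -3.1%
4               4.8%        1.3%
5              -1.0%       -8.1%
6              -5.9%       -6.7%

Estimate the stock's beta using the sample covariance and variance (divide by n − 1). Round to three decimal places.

0.589

Mean R_i = (3.6 + 10.7 − 4.4 + 4.8 − 1.0 − 5.9) / 6 = 1.3000%
Mean R_m = (11.8 + 10.2 − 3.1 + 1.3 − 8.1 − 6.7) / 6 = 0.9000%
Σ(R_i − R̄_i)(R_m − R̄_m) = 212.1100  ⇒  Cov = 212.1100 / 5 = 42.4220
Σ(R_m − R̄_m)² = 360.2200  ⇒  Var(R_m) = 360.2200 / 5 = 72.0440
β = Cov / Var(R_m) = 42.4220 / 72.0440 = 0.5888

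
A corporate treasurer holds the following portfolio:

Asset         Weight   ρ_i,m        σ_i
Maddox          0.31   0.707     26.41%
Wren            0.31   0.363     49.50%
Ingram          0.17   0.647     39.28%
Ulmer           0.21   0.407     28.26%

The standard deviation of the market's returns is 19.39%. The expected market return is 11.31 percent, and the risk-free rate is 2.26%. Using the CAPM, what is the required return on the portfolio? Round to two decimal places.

β_Maddox = 0.707 × 26.41% / 19.39% = 0.9630
β_Wren = 0.363 × 49.50% / 19.39% = 0.9267
β_Ingram = 0.647 × 39.28% / 19.39% = 1.3107
β_Ulmer = 0.407 × 28.26% / 19.39% = 0.5932
β_P = Σ w_i β_i = 0.31×0.9630 + 0.31×0.9267 + 0.17×1.3107 + 0.21×0.5932 = 0.9332
MRP = 11.31% − 2.26% = 9.05%
E(R_P) = R_f + β_P × MRP = 2.26% + 0.9332 × 9.05% = 10.71%

10.71%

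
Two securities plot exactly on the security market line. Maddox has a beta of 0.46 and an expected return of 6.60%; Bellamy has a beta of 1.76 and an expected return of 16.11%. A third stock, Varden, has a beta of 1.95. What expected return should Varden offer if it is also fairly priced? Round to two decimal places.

17.50%

MRP (SML slope) = (16.11% − 6.60%) / (1.76 − 0.46) = 9.51% / 1.30 = 7.3154%
R_f (intercept) = 6.60% − 0.46 × 7.3154% = 3.2349%
E(R_Varden) = R_f + β × MRP = 3.2349% + 1.95 × 7.3154% = 17.50%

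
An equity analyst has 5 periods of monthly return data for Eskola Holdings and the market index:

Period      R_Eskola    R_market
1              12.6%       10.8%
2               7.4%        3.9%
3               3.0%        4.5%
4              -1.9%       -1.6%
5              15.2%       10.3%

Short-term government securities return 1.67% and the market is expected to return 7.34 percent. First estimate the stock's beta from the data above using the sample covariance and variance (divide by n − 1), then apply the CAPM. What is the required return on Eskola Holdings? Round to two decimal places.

Mean R_i = (12.6 + 7.4 + 3.0 − 1.9 + 15.2) / 5 = 7.2600%
Mean R_m = (10.8 + 3.9 + 4.5 − 1.6 + 10.3) / 5 = 5.5800%
Σ(R_i − R̄_i)(R_m − R̄_m) = 135.4860  ⇒  Cov = 135.4860 / 4 = 33.8715
Σ(R_m − R̄_m)² = 105.0680  ⇒  Var(R_m) = 105.0680 / 4 = 26.2670
β = Cov / Var(R_m) = 33.8715 / 26.2670 = 1.2895
MRP = 7.34% − 1.67% = 5.67%
E(R) = R_f + β × MRP = 1.67% + 1.2895 × 5.67% = 8.98%

8.98%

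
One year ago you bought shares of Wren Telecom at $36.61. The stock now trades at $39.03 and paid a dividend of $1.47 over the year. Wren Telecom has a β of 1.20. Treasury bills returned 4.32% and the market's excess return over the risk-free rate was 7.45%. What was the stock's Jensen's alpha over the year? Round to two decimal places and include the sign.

-2.63%

Realised HPR = (P1 + D1 − P0) / P0 = (39.03 + 1.47 − 36.61) / 36.61 = 3.89 / 36.61 = 10.6255%
CAPM required = R_f + β·MRP = 4.32% + 1.20 × 7.45% = 13.2600%
α = realised − required = 10.6255% − 13.2600% = -2.63%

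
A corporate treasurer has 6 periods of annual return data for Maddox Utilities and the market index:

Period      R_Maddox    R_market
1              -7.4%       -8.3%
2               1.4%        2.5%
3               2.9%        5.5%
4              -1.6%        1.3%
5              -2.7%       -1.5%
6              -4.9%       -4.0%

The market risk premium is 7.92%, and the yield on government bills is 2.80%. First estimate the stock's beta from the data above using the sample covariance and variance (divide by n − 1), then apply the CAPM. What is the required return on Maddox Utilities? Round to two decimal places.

Mean R_i = (-7.4 + 1.4 + 2.9 − 1.6 − 2.7 − 4.9) / 6 = -2.0500%
Mean R_m = (-8.3 + 2.5 + 5.5 + 1.3 − 1.5 − 4.0) / 6 = -0.7500%
Σ(R_i − R̄_i)(R_m − R̄_m) = 93.2150  ⇒  Cov = 93.2150 / 5 = 18.6430
Σ(R_m − R̄_m)² = 121.9550  ⇒  Var(R_m) = 121.9550 / 5 = 24.3910
β = Cov / Var(R_m) = 18.6430 / 24.3910 = 0.7643
E(R) = R_f + β × MRP = 2.80% + 0.7643 × 7.92% = 8.85%

8.85%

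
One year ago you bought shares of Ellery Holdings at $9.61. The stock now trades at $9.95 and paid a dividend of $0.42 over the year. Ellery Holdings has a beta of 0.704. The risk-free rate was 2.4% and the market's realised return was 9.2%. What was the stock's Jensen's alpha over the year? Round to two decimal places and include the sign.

Realised HPR = (P1 + D1 − P0) / P0 = (9.95 + 0.42 − 9.61) / 9.61 = 0.76 / 9.61 = 7.9084%
MRP = 9.2% − 2.4% = 6.80%
CAPM required = R_f + β·MRP = 2.4% + 0.704 × 6.8% = 7.1872%
α = realised − required = 7.9084% − 7.1872% = +0.72%

+0.72%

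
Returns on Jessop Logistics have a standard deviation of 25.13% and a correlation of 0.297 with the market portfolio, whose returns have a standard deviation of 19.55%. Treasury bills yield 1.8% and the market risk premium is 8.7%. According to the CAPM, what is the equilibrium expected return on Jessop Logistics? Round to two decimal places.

β = ρ × σ_i / σ_m = 0.297 × 25.13% / 19.55% = 0.3818
E(R) = 1.8% + 0.3818 × 8.7% = 5.12%

5.12%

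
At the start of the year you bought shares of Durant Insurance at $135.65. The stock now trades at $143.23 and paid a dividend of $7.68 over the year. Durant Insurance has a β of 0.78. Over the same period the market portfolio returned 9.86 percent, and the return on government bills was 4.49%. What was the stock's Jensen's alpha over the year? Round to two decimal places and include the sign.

+2.57%

Realised HPR = (P1 + D1 − P0) / P0 = (143.23 + 7.68 − 135.65) / 135.65 = 15.26 / 135.65 = 11.2495%
MRP = 9.86% − 4.49% = 5.37%
CAPM required = R_f + β·MRP = 4.49% + 0.78 × 5.37% = 8.6786%
α = realised − required = 11.2495% − 8.6786% = +2.57%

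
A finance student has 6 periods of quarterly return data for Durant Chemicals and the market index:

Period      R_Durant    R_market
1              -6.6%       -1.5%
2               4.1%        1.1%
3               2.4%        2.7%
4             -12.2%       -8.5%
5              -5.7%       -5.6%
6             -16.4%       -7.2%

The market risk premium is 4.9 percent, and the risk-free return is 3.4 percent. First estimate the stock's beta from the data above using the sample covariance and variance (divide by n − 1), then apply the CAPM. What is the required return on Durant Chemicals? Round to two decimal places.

Mean R_i = (-6.6 + 4.1 + 2.4 − 12.2 − 5.7 − 16.4) / 6 = -5.7333%
Mean R_m = (-1.5 + 1.1 + 2.7 − 8.5 − 5.6 − 7.2) / 6 = -3.1667%
Σ(R_i − R̄_i)(R_m − R̄_m) = 165.6567  ⇒  Cov = 165.6567 / 5 = 33.1313
Σ(R_m − R̄_m)² = 106.0333  ⇒  Var(R_m) = 106.0333 / 5 = 21.2067
β = Cov / Var(R_m) = 33.1313 / 21.2067 = 1.5623
E(R) = R_f + β × MRP = 3.4% + 1.5623 × 4.9% = 11.06%

11.06%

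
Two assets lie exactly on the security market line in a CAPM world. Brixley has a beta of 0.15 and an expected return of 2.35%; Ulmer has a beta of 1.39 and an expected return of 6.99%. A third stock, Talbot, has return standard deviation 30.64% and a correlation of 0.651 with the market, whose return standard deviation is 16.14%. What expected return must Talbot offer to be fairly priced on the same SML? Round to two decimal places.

MRP = (6.99% − 2.35%) / (1.39 − 0.15) = 3.7419%
R_f = 2.35% − 0.15 × 3.7419% = 1.7887%
β_Talbot = ρ·σ_i/σ_m = 0.651 × 30.64 / 16.14 = 1.2359
E(R_Talbot) = R_f + β × MRP = 1.7887% + 1.2359 × 3.7419% = 6.41%

6.41%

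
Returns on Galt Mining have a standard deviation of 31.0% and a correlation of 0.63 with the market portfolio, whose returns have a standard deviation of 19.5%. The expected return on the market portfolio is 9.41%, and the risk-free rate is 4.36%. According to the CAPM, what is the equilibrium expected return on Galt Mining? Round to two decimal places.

9.42%

β = ρ × σ_i / σ_m = 0.63 × 31.0% / 19.5% = 1.0015
MRP = 9.41% − 4.36% = 5.05%
E(R) = 4.36% + 1.0015 × 5.05% = 9.42%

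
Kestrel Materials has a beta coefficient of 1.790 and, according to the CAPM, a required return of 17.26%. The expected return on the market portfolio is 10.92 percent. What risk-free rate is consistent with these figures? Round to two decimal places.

E(R) = R_f + β(E(R_m) − R_f) = R_f(1 − β) + β·E(R_m)
17.26% = R_f × (1 − 1.790) + 1.790 × 10.92%
17.26% = R_f × -0.790 + 19.54680%
R_f = (17.26% − 19.54680%) / -0.790 = 2.89%

2.89%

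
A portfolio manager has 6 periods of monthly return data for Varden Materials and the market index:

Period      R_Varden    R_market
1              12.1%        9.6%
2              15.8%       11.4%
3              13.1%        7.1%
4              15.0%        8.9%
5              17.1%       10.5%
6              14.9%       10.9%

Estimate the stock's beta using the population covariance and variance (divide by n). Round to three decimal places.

0.664

Mean R_i = (12.1 + 15.8 + 13.1 + 15.0 + 17.1 + 14.9) / 6 = 14.6667%
Mean R_m = (9.6 + 11.4 + 7.1 + 8.9 + 10.5 + 10.9) / 6 = 9.7333%
Σ(R_i − R̄_i)(R_m − R̄_m) = 8.2167  ⇒  Cov = 8.2167 / 6 = 1.3695
Σ(R_m − R̄_m)² = 12.3733  ⇒  Var(R_m) = 12.3733 / 6 = 2.0622
β = Cov / Var(R_m) = 1.3695 / 2.0622 = 0.6641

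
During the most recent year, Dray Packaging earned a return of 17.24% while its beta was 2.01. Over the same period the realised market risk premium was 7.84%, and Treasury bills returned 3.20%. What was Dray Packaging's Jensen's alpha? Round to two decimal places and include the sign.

-1.72%

CAPM benchmark = R_f + β(R_m − R_f) = 3.20% + 2.01 × 7.84% = 18.9584%
α = actual − benchmark = 17.24% − 18.9584% = -1.72%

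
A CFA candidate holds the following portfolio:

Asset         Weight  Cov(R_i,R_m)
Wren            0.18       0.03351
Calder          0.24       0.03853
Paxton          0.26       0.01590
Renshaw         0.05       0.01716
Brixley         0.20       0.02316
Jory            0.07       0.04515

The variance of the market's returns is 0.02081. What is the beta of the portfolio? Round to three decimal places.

β_Wren = 0.03351 / 0.02081 = 1.6103
β_Calder = 0.03853 / 0.02081 = 1.8515
β_Paxton = 0.01590 / 0.02081 = 0.7641
β_Renshaw = 0.01716 / 0.02081 = 0.8246
β_Brixley = 0.02316 / 0.02081 = 1.1129
β_Jory = 0.04515 / 0.02081 = 2.1696
β_P = Σ w_i β_i = 0.18×1.6103 + 0.24×1.8515 + 0.26×0.7641 + 0.05×0.8246 + 0.20×1.1129 + 0.07×2.1696 = 1.3486

1.349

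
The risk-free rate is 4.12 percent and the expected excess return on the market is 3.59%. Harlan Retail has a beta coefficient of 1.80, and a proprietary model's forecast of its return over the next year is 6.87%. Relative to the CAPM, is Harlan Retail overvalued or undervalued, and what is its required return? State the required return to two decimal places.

Overvalued; required return 10.58%

Required return = R_f + β·MRP = 4.12% + 1.80 × 3.59% = 10.58%
Forecast 6.87% < required 10.58% → the stock plots below the SML → overvalued.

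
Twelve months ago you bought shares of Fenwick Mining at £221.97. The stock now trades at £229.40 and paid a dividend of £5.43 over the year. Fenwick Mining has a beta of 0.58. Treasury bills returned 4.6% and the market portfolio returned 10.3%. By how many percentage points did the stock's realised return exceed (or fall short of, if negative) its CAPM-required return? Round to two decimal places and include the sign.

-2.11%

Realised HPR = (P1 + D1 − P0) / P0 = (229.40 + 5.43 − 221.97) / 221.97 = 12.86 / 221.97 = 5.7936%
MRP = 10.3% − 4.6% = 5.70%
CAPM required = R_f + β·MRP = 4.6% + 0.58 × 5.7% = 7.9060%
α = realised − required = 5.7936% − 7.9060% = -2.11%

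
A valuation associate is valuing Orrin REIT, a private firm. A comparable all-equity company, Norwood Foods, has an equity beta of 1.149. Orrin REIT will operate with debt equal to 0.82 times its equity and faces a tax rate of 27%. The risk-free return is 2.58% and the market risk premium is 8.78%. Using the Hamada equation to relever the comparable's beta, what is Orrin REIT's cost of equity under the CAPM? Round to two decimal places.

β_L = β_U × [1 + (1 − t)(D/E)] = 1.149 × [1 + (1 − 0.27) × 0.82]
    = 1.149 × [1 + 0.73 × 0.82] = 1.149 × 1.5986 = 1.8368
E(R) = R_f + β_L × MRP = 2.58% + 1.8368 × 8.78% = 18.71%

18.71%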